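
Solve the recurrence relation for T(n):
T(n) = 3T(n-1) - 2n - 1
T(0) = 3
First-order linear with linear forcing.
Homogeneous solution: T_h(n) = A·(3)^n.
Try particular T_p(n) = pn + q. Substituting:
  pn + q = 3(p(n-1) + q) - 2n - 1.
Matching the n-coefficient: p = 3p - 2 ⇒ p = 1.
Matching constants: q = -3p + 3q - 1 ⇒ q = 2.
General: T(n) = A·(3)^n + n + 2.
Apply T(0) = 3: A + 2 = 3 ⇒ A = 1.
So T(n) = 3^{n} + n + 2.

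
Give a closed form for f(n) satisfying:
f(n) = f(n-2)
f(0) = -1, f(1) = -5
Characteristic equation: x² - 1 = 0, which factors as (x - (1))(x - (-1)) = 0.
Roots r₁ = 1, r₂ = -1 (distinct).
General solution: f(n) = A·(1)^n + B·(-1)^n.
From f(0) = -1: A + B = -1.
From f(1) = -5: A - B = -5.
Solving: A = -3, B = 2.
So f(n) = 2 \left(-1\right)^{n} - 3.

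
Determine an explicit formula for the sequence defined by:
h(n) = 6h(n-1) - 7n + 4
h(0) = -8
First-order linear with linear forcing.
Homogeneous solution: h_h(n) = A·(6)^n.
Try particular h_p(n) = pn + q. Substituting:
  pn + q = 6(p(n-1) + q) - 7n + 4.
Matching the n-coefficient: p = 6p - 7 ⇒ p = \frac{7}{5}.
Matching constants: q = -6p + 6q + 4 ⇒ q = \frac{22}{25}.
General: h(n) = A·(6)^n + \frac{7 n}{5} + \frac{22}{25}.
Apply h(0) = -8: A + \frac{22}{25} = -8 ⇒ A = - \frac{222}{25}.
So h(n) = - \frac{222 \cdot 6^{n}}{25} + \frac{7 n}{5} + \frac{22}{25}.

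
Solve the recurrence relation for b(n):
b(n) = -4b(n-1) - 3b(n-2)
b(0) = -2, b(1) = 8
Characteristic equation: x² + 4x + 3 = 0, which factors as (x - (-3))(x - (-1)) = 0.
Roots r₁ = -3, r₂ = -1 (distinct).
General solution: b(n) = A·(-3)^n + B·(-1)^n.
From b(0) = -2: A + B = -2.
From b(1) = 8: -3A - B = 8.
Solving: A = -3, B = 1.
So b(n) = \left(-1\right)^{n} - 3 \left(-3\right)^{n}.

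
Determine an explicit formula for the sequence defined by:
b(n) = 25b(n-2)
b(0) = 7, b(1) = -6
Characteristic equation: x² - 25 = 0, which factors as (x - (5))(x - (-5)) = 0.
Roots r₁ = 5, r₂ = -5 (distinct).
General solution: b(n) = A·(5)^n + B·(-5)^n.
From b(0) = 7: A + B = 7.
From b(1) = -6: 5A - 5B = -6.
Solving: A = \frac{29}{10}, B = \frac{41}{10}.
So b(n) = \frac{41 \left(-5\right)^{n}}{10} + \frac{29 \cdot 5^{n}}{10}.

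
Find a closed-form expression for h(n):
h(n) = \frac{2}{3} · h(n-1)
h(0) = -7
Pure geometric recurrence with ratio \frac{2}{3}.
By induction h(n) = h(0) · (\frac{2}{3})^n = - 7 \left(\frac{2}{3}\right)^{n}.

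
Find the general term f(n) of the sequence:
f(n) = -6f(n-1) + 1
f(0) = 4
First-order linear non-homogeneous.
Homogeneous solution: f_h(n) = A·(-6)^n.
Try constant particular solution f_p = K: K = -6K + 1 ⇒ K = \frac{1}{7}.
General: f(n) = A·(-6)^n + \frac{1}{7}.
Apply f(0) = 4: A + \frac{1}{7} = 4 ⇒ A = \frac{27}{7}.
So f(n) = \frac{27 \left(-6\right)^{n}}{7} + \frac{1}{7}.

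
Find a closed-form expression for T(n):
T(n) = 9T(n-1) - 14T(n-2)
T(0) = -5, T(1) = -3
Characteristic equation: x² - 9x + 14 = 0, which factors as (x - (7))(x - (2)) = 0.
Roots r₁ = 7, r₂ = 2 (distinct).
General solution: T(n) = A·(7)^n + B·(2)^n.
From T(0) = -5: A + B = -5.
From T(1) = -3: 7A + 2B = -3.
Solving: A = \frac{7}{5}, B = - \frac{32}{5}.
So T(n) = - \frac{32 \cdot 2^{n}}{5} + \frac{7 \cdot 7^{n}}{5}.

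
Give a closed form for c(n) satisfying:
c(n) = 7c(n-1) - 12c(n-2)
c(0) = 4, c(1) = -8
Characteristic equation: x² - 7x + 12 = 0, which factors as (x - (4))(x - (3)) = 0.
Roots r₁ = 4, r₂ = 3 (distinct).
General solution: c(n) = A·(4)^n + B·(3)^n.
From c(0) = 4: A + B = 4.
From c(1) = -8: 4A + 3B = -8.
Solving: A = -20, B = 24.
So c(n) = 24 \cdot 3^{n} - 20 \cdot 4^{n}.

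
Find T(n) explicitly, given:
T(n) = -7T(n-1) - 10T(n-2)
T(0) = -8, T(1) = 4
Characteristic equation: x² + 7x + 10 = 0, which factors as (x - (-5))(x - (-2)) = 0.
Roots r₁ = -5, r₂ = -2 (distinct).
General solution: T(n) = A·(-5)^n + B·(-2)^n.
From T(0) = -8: A + B = -8.
From T(1) = 4: -5A - 2B = 4.
Solving: A = 4, B = -12.
So T(n) = - 12 \left(-2\right)^{n} + 4 \left(-5\right)^{n}.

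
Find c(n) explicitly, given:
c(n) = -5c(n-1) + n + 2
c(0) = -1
First-order linear with linear forcing.
Homogeneous solution: c_h(n) = A·(-5)^n.
Try particular c_p(n) = pn + q. Substituting:
  pn + q = -5(p(n-1) + q) + n + 2.
Matching the n-coefficient: p = -5p + 1 ⇒ p = \frac{1}{6}.
Matching constants: q = 5p - 5q + 2 ⇒ q = \frac{17}{36}.
General: c(n) = A·(-5)^n + \frac{n}{6} + \frac{17}{36}.
Apply c(0) = -1: A + \frac{17}{36} = -1 ⇒ A = - \frac{53}{36}.
So c(n) = - \frac{53 \left(-5\right)^{n}}{36} + \frac{n}{6} + \frac{17}{36}.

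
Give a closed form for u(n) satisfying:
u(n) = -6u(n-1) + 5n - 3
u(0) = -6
First-order linear with linear forcing.
Homogeneous solution: u_h(n) = A·(-6)^n.
Try particular u_p(n) = pn + q. Substituting:
  pn + q = -6(p(n-1) + q) + 5n - 3.
Matching the n-coefficient: p = -6p + 5 ⇒ p = \frac{5}{7}.
Matching constants: q = 6p - 6q - 3 ⇒ q = \frac{9}{49}.
General: u(n) = A·(-6)^n + \frac{5 n}{7} + \frac{9}{49}.
Apply u(0) = -6: A + \frac{9}{49} = -6 ⇒ A = - \frac{303}{49}.
So u(n) = - \frac{303 \left(-6\right)^{n}}{49} + \frac{5 n}{7} + \frac{9}{49}.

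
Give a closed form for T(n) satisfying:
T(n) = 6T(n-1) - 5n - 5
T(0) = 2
First-order linear with linear forcing.
Homogeneous solution: T_h(n) = A·(6)^n.
Try particular T_p(n) = pn + q. Substituting:
  pn + q = 6(p(n-1) + q) - 5n - 5.
Matching the n-coefficient: p = 6p - 5 ⇒ p = 1.
Matching constants: q = -6p + 6q - 5 ⇒ q = \frac{11}{5}.
General: T(n) = A·(6)^n + n + \frac{11}{5}.
Apply T(0) = 2: A + \frac{11}{5} = 2 ⇒ A = - \frac{1}{5}.
So T(n) = - \frac{6^{n}}{5} + n + \frac{11}{5}.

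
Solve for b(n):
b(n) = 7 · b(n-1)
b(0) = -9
Pure geometric recurrence with ratio 7.
By induction b(n) = b(0) · (7)^n = - 9 \cdot 7^{n}.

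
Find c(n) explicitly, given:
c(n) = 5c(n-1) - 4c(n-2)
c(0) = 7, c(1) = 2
Characteristic equation: x² - 5x + 4 = 0, which factors as (x - (4))(x - (1)) = 0.
Roots r₁ = 4, r₂ = 1 (distinct).
General solution: c(n) = A·(4)^n + B·(1)^n.
From c(0) = 7: A + B = 7.
From c(1) = 2: 4A + B = 2.
Solving: A = - \frac{5}{3}, B = \frac{26}{3}.
So c(n) = \frac{26}{3} - \frac{5 \cdot 4^{n}}{3}.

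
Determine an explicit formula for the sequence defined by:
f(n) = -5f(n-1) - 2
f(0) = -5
First-order linear non-homogeneous.
Homogeneous solution: f_h(n) = A·(-5)^n.
Try constant particular solution f_p = K: K = -5K - 2 ⇒ K = - \frac{1}{3}.
General: f(n) = A·(-5)^n - \frac{1}{3}.
Apply f(0) = -5: A - \frac{1}{3} = -5 ⇒ A = - \frac{14}{3}.
So f(n) = - \frac{14 \left(-5\right)^{n}}{3} - \frac{1}{3}.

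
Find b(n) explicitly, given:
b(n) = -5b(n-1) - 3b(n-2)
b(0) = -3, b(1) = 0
Characteristic equation: x² + 5x + 3 = 0.
Discriminant Δ = (-5)² + 4·(-3) = 13.
Roots r₁,₂ = (-5 ± √13)/2, so r₁ = - \frac{5}{2} + \frac{\sqrt{13}}{2}, r₂ = - \frac{5}{2} - \frac{\sqrt{13}}{2}.
General solution: b(n) = A·r₁^n + B·r₂^n.
From the initial conditions, A + B = -3 and r₁A + r₂B = 0.
Since r₁ - r₂ = √13: A = (0 - (-3)r₂)/√13 = - \frac{15 \sqrt{13}}{26} - \frac{3}{2}, and B = -3 - A = - \frac{3}{2} + \frac{15 \sqrt{13}}{26}.
So b(n) = \left(- \frac{15 \sqrt{13}}{26} - \frac{3}{2}\right)\left(- \frac{5}{2} + \frac{\sqrt{13}}{2}\right)^n + \left(- \frac{3}{2} + \frac{15 \sqrt{13}}{26}\right)\left(- \frac{5}{2} - \frac{\sqrt{13}}{2}\right)^n.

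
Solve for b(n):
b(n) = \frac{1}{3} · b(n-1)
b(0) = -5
Pure geometric recurrence with ratio \frac{1}{3}.
By induction b(n) = b(0) · (\frac{1}{3})^n = - 5 \cdot 3^{- n}.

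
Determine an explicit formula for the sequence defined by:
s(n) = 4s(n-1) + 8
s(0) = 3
First-order linear non-homogeneous.
Homogeneous solution: s_h(n) = A·(4)^n.
Try constant particular solution s_p = K: K = 4K + 8 ⇒ K = - \frac{8}{3}.
General: s(n) = A·(4)^n - \frac{8}{3}.
Apply s(0) = 3: A - \frac{8}{3} = 3 ⇒ A = \frac{17}{3}.
So s(n) = \frac{17 \cdot 4^{n}}{3} - \frac{8}{3}.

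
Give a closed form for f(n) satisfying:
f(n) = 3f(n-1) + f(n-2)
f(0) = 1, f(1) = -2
Characteristic equation: x² - 3x - 1 = 0.
Discriminant Δ = (3)² + 4·(1) = 13.
Roots r₁,₂ = (3 ± √13)/2, so r₁ = \frac{3}{2} + \frac{\sqrt{13}}{2}, r₂ = \frac{3}{2} - \frac{\sqrt{13}}{2}.
General solution: f(n) = A·r₁^n + B·r₂^n.
From the initial conditions, A + B = 1 and r₁A + r₂B = -2.
Since r₁ - r₂ = √13: A = (-2 - (1)r₂)/√13 = \frac{1}{2} - \frac{7 \sqrt{13}}{26}, and B = 1 - A = \frac{1}{2} + \frac{7 \sqrt{13}}{26}.
So f(n) = \left(\frac{1}{2} - \frac{7 \sqrt{13}}{26}\right)\left(\frac{3}{2} + \frac{\sqrt{13}}{2}\right)^n + \left(\frac{1}{2} + \frac{7 \sqrt{13}}{26}\right)\left(\frac{3}{2} - \frac{\sqrt{13}}{2}\right)^n.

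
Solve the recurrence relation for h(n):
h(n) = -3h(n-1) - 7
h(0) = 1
First-order linear non-homogeneous.
Homogeneous solution: h_h(n) = A·(-3)^n.
Try constant particular solution h_p = K: K = -3K - 7 ⇒ K = - \frac{7}{4}.
General: h(n) = A·(-3)^n - \frac{7}{4}.
Apply h(0) = 1: A - \frac{7}{4} = 1 ⇒ A = \frac{11}{4}.
So h(n) = \frac{11 \left(-3\right)^{n}}{4} - \frac{7}{4}.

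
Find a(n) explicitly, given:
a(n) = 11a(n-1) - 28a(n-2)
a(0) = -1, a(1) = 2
Characteristic equation: x² - 11x + 28 = 0, which factors as (x - (4))(x - (7)) = 0.
Roots r₁ = 4, r₂ = 7 (distinct).
General solution: a(n) = A·(4)^n + B·(7)^n.
From a(0) = -1: A + B = -1.
From a(1) = 2: 4A + 7B = 2.
Solving: A = -3, B = 2.
So a(n) = - 3 \cdot 4^{n} + 2 \cdot 7^{n}.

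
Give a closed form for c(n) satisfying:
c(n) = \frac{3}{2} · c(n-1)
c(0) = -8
Pure geometric recurrence with ratio \frac{3}{2}.
By induction c(n) = c(0) · (\frac{3}{2})^n = - 8 \left(\frac{3}{2}\right)^{n}.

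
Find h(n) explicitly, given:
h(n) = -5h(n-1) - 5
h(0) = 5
First-order linear non-homogeneous.
Homogeneous solution: h_h(n) = A·(-5)^n.
Try constant particular solution h_p = K: K = -5K - 5 ⇒ K = - \frac{5}{6}.
General: h(n) = A·(-5)^n - \frac{5}{6}.
Apply h(0) = 5: A - \frac{5}{6} = 5 ⇒ A = \frac{35}{6}.
So h(n) = \frac{35 \left(-5\right)^{n}}{6} - \frac{5}{6}.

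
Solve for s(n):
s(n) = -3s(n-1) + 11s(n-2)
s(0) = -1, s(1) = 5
Characteristic equation: x² + 3x - 11 = 0.
Discriminant Δ = (-3)² + 4·(11) = 53.
Roots r₁,₂ = (-3 ± √53)/2, so r₁ = - \frac{3}{2} + \frac{\sqrt{53}}{2}, r₂ = - \frac{\sqrt{53}}{2} - \frac{3}{2}.
General solution: s(n) = A·r₁^n + B·r₂^n.
From the initial conditions, A + B = -1 and r₁A + r₂B = 5.
Since r₁ - r₂ = √53: A = (5 - (-1)r₂)/√53 = - \frac{1}{2} + \frac{7 \sqrt{53}}{106}, and B = -1 - A = - \frac{1}{2} - \frac{7 \sqrt{53}}{106}.
So s(n) = \left(- \frac{1}{2} + \frac{7 \sqrt{53}}{106}\right)\left(- \frac{3}{2} + \frac{\sqrt{53}}{2}\right)^n + \left(- \frac{1}{2} - \frac{7 \sqrt{53}}{106}\right)\left(- \frac{\sqrt{53}}{2} - \frac{3}{2}\right)^n.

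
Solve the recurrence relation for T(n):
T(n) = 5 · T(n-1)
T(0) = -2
Pure geometric recurrence with ratio 5.
By induction T(n) = T(0) · (5)^n = - 2 \cdot 5^{n}.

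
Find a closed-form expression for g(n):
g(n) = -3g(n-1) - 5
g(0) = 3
First-order linear non-homogeneous.
Homogeneous solution: g_h(n) = A·(-3)^n.
Try constant particular solution g_p = K: K = -3K - 5 ⇒ K = - \frac{5}{4}.
General: g(n) = A·(-3)^n - \frac{5}{4}.
Apply g(0) = 3: A - \frac{5}{4} = 3 ⇒ A = \frac{17}{4}.
So g(n) = \frac{17 \left(-3\right)^{n}}{4} - \frac{5}{4}.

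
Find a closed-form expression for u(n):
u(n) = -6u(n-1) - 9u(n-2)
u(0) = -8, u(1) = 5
Characteristic equation: x² + 6x + 9 = 0, which is (x - (-3))².
Repeated root r = -3.
General solution: u(n) = (A + Bn)·(-3)^n.
From u(0) = -8: A = -8.
From u(1) = 5: (A + B)·(-3) = 5 ⇒ B = \frac{19}{3}.
So u(n) = \left(\frac{19 n}{3} - 8\right) \cdot (-3)^n.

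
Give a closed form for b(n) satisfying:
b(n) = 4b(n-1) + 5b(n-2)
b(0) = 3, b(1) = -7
Characteristic equation: x² - 4x - 5 = 0, which factors as (x - (5))(x - (-1)) = 0.
Roots r₁ = 5, r₂ = -1 (distinct).
General solution: b(n) = A·(5)^n + B·(-1)^n.
From b(0) = 3: A + B = 3.
From b(1) = -7: 5A - B = -7.
Solving: A = - \frac{2}{3}, B = \frac{11}{3}.
So b(n) = \frac{11 \left(-1\right)^{n}}{3} - \frac{2 \cdot 5^{n}}{3}.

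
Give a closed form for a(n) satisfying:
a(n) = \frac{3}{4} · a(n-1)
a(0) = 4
Pure geometric recurrence with ratio \frac{3}{4}.
By induction a(n) = a(0) · (\frac{3}{4})^n = 4 \left(\frac{3}{4}\right)^{n}.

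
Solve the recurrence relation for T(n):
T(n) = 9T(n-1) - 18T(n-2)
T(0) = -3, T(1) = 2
Characteristic equation: x² - 9x + 18 = 0, which factors as (x - (6))(x - (3)) = 0.
Roots r₁ = 6, r₂ = 3 (distinct).
General solution: T(n) = A·(6)^n + B·(3)^n.
From T(0) = -3: A + B = -3.
From T(1) = 2: 6A + 3B = 2.
Solving: A = \frac{11}{3}, B = - \frac{20}{3}.
So T(n) = - \frac{20 \cdot 3^{n}}{3} + \frac{11 \cdot 6^{n}}{3}.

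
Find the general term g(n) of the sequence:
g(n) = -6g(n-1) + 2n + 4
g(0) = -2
First-order linear with linear forcing.
Homogeneous solution: g_h(n) = A·(-6)^n.
Try particular g_p(n) = pn + q. Substituting:
  pn + q = -6(p(n-1) + q) + 2n + 4.
Matching the n-coefficient: p = -6p + 2 ⇒ p = \frac{2}{7}.
Matching constants: q = 6p - 6q + 4 ⇒ q = \frac{40}{49}.
General: g(n) = A·(-6)^n + \frac{2 n}{7} + \frac{40}{49}.
Apply g(0) = -2: A + \frac{40}{49} = -2 ⇒ A = - \frac{138}{49}.
So g(n) = - \frac{138 \left(-6\right)^{n}}{49} + \frac{2 n}{7} + \frac{40}{49}.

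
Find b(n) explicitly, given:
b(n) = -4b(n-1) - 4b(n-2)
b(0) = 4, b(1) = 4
Characteristic equation: x² + 4x + 4 = 0, which is (x - (-2))².
Repeated root r = -2.
General solution: b(n) = (A + Bn)·(-2)^n.
From b(0) = 4: A = 4.
From b(1) = 4: (A + B)·(-2) = 4 ⇒ B = -6.
So b(n) = \left(4 - 6 n\right) \cdot (-2)^n.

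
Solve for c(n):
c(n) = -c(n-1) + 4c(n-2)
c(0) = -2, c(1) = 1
Characteristic equation: x² + x - 4 = 0.
Discriminant Δ = (-1)² + 4·(4) = 17.
Roots r₁,₂ = (-1 ± √17)/2, so r₁ = - \frac{1}{2} + \frac{\sqrt{17}}{2}, r₂ = - \frac{\sqrt{17}}{2} - \frac{1}{2}.
General solution: c(n) = A·r₁^n + B·r₂^n.
From the initial conditions, A + B = -2 and r₁A + r₂B = 1.
Since r₁ - r₂ = √17: A = (1 - (-2)r₂)/√17 = -1, and B = -2 - A = -1.
So c(n) = \left(-1\right)\left(- \frac{1}{2} + \frac{\sqrt{17}}{2}\right)^n + \left(-1\right)\left(- \frac{\sqrt{17}}{2} - \frac{1}{2}\right)^n.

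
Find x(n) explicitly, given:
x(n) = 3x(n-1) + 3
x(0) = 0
First-order linear non-homogeneous.
Homogeneous solution: x_h(n) = A·(3)^n.
Try constant particular solution x_p = K: K = 3K + 3 ⇒ K = - \frac{3}{2}.
General: x(n) = A·(3)^n - \frac{3}{2}.
Apply x(0) = 0: A - \frac{3}{2} = 0 ⇒ A = \frac{3}{2}.
So x(n) = \frac{3 \cdot 3^{n}}{2} - \frac{3}{2}.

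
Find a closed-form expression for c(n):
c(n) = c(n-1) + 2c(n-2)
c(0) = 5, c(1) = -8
Characteristic equation: x² - x - 2 = 0, which factors as (x - (-1))(x - (2)) = 0.
Roots r₁ = -1, r₂ = 2 (distinct).
General solution: c(n) = A·(-1)^n + B·(2)^n.
From c(0) = 5: A + B = 5.
From c(1) = -8: -A + 2B = -8.
Solving: A = 6, B = -1.
So c(n) = 6 \left(-1\right)^{n} - 2^{n}.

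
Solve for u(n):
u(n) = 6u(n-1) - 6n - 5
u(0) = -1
First-order linear with linear forcing.
Homogeneous solution: u_h(n) = A·(6)^n.
Try particular u_p(n) = pn + q. Substituting:
  pn + q = 6(p(n-1) + q) - 6n - 5.
Matching the n-coefficient: p = 6p - 6 ⇒ p = \frac{6}{5}.
Matching constants: q = -6p + 6q - 5 ⇒ q = \frac{61}{25}.
General: u(n) = A·(6)^n + \frac{6 n}{5} + \frac{61}{25}.
Apply u(0) = -1: A + \frac{61}{25} = -1 ⇒ A = - \frac{86}{25}.
So u(n) = - \frac{86 \cdot 6^{n}}{25} + \frac{6 n}{5} + \frac{61}{25}.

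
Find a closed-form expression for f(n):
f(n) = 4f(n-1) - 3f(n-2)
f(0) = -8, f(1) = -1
Characteristic equation: x² - 4x + 3 = 0, which factors as (x - (3))(x - (1)) = 0.
Roots r₁ = 3, r₂ = 1 (distinct).
General solution: f(n) = A·(3)^n + B·(1)^n.
From f(0) = -8: A + B = -8.
From f(1) = -1: 3A + B = -1.
Solving: A = \frac{7}{2}, B = - \frac{23}{2}.
So f(n) = \frac{7 \cdot 3^{n}}{2} - \frac{23}{2}.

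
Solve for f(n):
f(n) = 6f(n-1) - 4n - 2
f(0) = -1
First-order linear with linear forcing.
Homogeneous solution: f_h(n) = A·(6)^n.
Try particular f_p(n) = pn + q. Substituting:
  pn + q = 6(p(n-1) + q) - 4n - 2.
Matching the n-coefficient: p = 6p - 4 ⇒ p = \frac{4}{5}.
Matching constants: q = -6p + 6q - 2 ⇒ q = \frac{34}{25}.
General: f(n) = A·(6)^n + \frac{4 n}{5} + \frac{34}{25}.
Apply f(0) = -1: A + \frac{34}{25} = -1 ⇒ A = - \frac{59}{25}.
So f(n) = - \frac{59 \cdot 6^{n}}{25} + \frac{4 n}{5} + \frac{34}{25}.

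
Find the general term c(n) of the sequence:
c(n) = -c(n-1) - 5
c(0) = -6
First-order linear non-homogeneous.
Homogeneous solution: c_h(n) = A·(-1)^n.
Try constant particular solution c_p = K: K = -K - 5 ⇒ K = - \frac{5}{2}.
General: c(n) = A·(-1)^n - \frac{5}{2}.
Apply c(0) = -6: A - \frac{5}{2} = -6 ⇒ A = - \frac{7}{2}.
So c(n) = - \frac{7 \left(-1\right)^{n}}{2} - \frac{5}{2}.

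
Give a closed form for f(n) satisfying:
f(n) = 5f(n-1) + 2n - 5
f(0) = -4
First-order linear with linear forcing.
Homogeneous solution: f_h(n) = A·(5)^n.
Try particular f_p(n) = pn + q. Substituting:
  pn + q = 5(p(n-1) + q) + 2n - 5.
Matching the n-coefficient: p = 5p + 2 ⇒ p = - \frac{1}{2}.
Matching constants: q = -5p + 5q - 5 ⇒ q = \frac{5}{8}.
General: f(n) = A·(5)^n - \frac{n}{2} + \frac{5}{8}.
Apply f(0) = -4: A + \frac{5}{8} = -4 ⇒ A = - \frac{37}{8}.
So f(n) = - \frac{37 \cdot 5^{n}}{8} - \frac{n}{2} + \frac{5}{8}.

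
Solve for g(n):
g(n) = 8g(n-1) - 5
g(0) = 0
First-order linear non-homogeneous.
Homogeneous solution: g_h(n) = A·(8)^n.
Try constant particular solution g_p = K: K = 8K - 5 ⇒ K = \frac{5}{7}.
General: g(n) = A·(8)^n + \frac{5}{7}.
Apply g(0) = 0: A + \frac{5}{7} = 0 ⇒ A = - \frac{5}{7}.
So g(n) = \frac{5}{7} - \frac{5 \cdot 8^{n}}{7}.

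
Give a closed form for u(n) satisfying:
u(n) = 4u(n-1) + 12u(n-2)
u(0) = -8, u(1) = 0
Characteristic equation: x² - 4x - 12 = 0, which factors as (x - (-2))(x - (6)) = 0.
Roots r₁ = -2, r₂ = 6 (distinct).
General solution: u(n) = A·(-2)^n + B·(6)^n.
From u(0) = -8: A + B = -8.
From u(1) = 0: -2A + 6B = 0.
Solving: A = -6, B = -2.
So u(n) = - 6 \left(-2\right)^{n} - 2 \cdot 6^{n}.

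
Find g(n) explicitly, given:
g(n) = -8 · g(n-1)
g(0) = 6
Pure geometric recurrence with ratio -8.
By induction g(n) = g(0) · (-8)^n = 6 \left(-8\right)^{n}.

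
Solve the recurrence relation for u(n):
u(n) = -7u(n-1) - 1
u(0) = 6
First-order linear non-homogeneous.
Homogeneous solution: u_h(n) = A·(-7)^n.
Try constant particular solution u_p = K: K = -7K - 1 ⇒ K = - \frac{1}{8}.
General: u(n) = A·(-7)^n - \frac{1}{8}.
Apply u(0) = 6: A - \frac{1}{8} = 6 ⇒ A = \frac{49}{8}.
So u(n) = \frac{49 \left(-7\right)^{n}}{8} - \frac{1}{8}.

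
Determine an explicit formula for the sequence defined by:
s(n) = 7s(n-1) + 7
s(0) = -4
First-order linear non-homogeneous.
Homogeneous solution: s_h(n) = A·(7)^n.
Try constant particular solution s_p = K: K = 7K + 7 ⇒ K = - \frac{7}{6}.
General: s(n) = A·(7)^n - \frac{7}{6}.
Apply s(0) = -4: A - \frac{7}{6} = -4 ⇒ A = - \frac{17}{6}.
So s(n) = - \frac{17 \cdot 7^{n}}{6} - \frac{7}{6}.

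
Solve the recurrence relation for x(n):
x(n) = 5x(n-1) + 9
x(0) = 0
First-order linear non-homogeneous.
Homogeneous solution: x_h(n) = A·(5)^n.
Try constant particular solution x_p = K: K = 5K + 9 ⇒ K = - \frac{9}{4}.
General: x(n) = A·(5)^n - \frac{9}{4}.
Apply x(0) = 0: A - \frac{9}{4} = 0 ⇒ A = \frac{9}{4}.
So x(n) = \frac{9 \cdot 5^{n}}{4} - \frac{9}{4}.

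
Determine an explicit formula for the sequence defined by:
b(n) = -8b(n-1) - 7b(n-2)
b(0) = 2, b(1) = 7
Characteristic equation: x² + 8x + 7 = 0, which factors as (x - (-1))(x - (-7)) = 0.
Roots r₁ = -1, r₂ = -7 (distinct).
General solution: b(n) = A·(-1)^n + B·(-7)^n.
From b(0) = 2: A + B = 2.
From b(1) = 7: -A - 7B = 7.
Solving: A = \frac{7}{2}, B = - \frac{3}{2}.
So b(n) = \frac{7 \left(-1\right)^{n}}{2} - \frac{3 \left(-7\right)^{n}}{2}.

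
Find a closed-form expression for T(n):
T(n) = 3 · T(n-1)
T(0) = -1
Pure geometric recurrence with ratio 3.
By induction T(n) = T(0) · (3)^n = - 3^{n}.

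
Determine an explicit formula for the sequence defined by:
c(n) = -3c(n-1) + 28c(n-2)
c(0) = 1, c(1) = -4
Characteristic equation: x² + 3x - 28 = 0, which factors as (x - (4))(x - (-7)) = 0.
Roots r₁ = 4, r₂ = -7 (distinct).
General solution: c(n) = A·(4)^n + B·(-7)^n.
From c(0) = 1: A + B = 1.
From c(1) = -4: 4A - 7B = -4.
Solving: A = \frac{3}{11}, B = \frac{8}{11}.
So c(n) = \frac{8 \left(-7\right)^{n}}{11} + \frac{3 \cdot 4^{n}}{11}.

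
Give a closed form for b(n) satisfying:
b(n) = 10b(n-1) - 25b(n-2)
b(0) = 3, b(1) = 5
Characteristic equation: x² - 10x + 25 = 0, which is (x - (5))².
Repeated root r = 5.
General solution: b(n) = (A + Bn)·(5)^n.
From b(0) = 3: A = 3.
From b(1) = 5: (A + B)·(5) = 5 ⇒ B = -2.
So b(n) = \left(3 - 2 n\right) \cdot (5)^n.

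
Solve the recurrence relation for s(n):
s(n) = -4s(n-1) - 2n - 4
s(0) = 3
First-order linear with linear forcing.
Homogeneous solution: s_h(n) = A·(-4)^n.
Try particular s_p(n) = pn + q. Substituting:
  pn + q = -4(p(n-1) + q) - 2n - 4.
Matching the n-coefficient: p = -4p - 2 ⇒ p = - \frac{2}{5}.
Matching constants: q = 4p - 4q - 4 ⇒ q = - \frac{28}{25}.
General: s(n) = A·(-4)^n - \frac{2 n}{5} - \frac{28}{25}.
Apply s(0) = 3: A - \frac{28}{25} = 3 ⇒ A = \frac{103}{25}.
So s(n) = \frac{103 \left(-4\right)^{n}}{25} - \frac{2 n}{5} - \frac{28}{25}.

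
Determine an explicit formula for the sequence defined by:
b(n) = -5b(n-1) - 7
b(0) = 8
First-order linear non-homogeneous.
Homogeneous solution: b_h(n) = A·(-5)^n.
Try constant particular solution b_p = K: K = -5K - 7 ⇒ K = - \frac{7}{6}.
General: b(n) = A·(-5)^n - \frac{7}{6}.
Apply b(0) = 8: A - \frac{7}{6} = 8 ⇒ A = \frac{55}{6}.
So b(n) = \frac{55 \left(-5\right)^{n}}{6} - \frac{7}{6}.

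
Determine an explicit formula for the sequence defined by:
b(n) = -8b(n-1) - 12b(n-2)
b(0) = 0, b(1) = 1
Characteristic equation: x² + 8x + 12 = 0, which factors as (x - (-6))(x - (-2)) = 0.
Roots r₁ = -6, r₂ = -2 (distinct).
General solution: b(n) = A·(-6)^n + B·(-2)^n.
From b(0) = 0: A + B = 0.
From b(1) = 1: -6A - 2B = 1.
Solving: A = - \frac{1}{4}, B = \frac{1}{4}.
So b(n) = \frac{\left(-2\right)^{n}}{4} - \frac{\left(-6\right)^{n}}{4}.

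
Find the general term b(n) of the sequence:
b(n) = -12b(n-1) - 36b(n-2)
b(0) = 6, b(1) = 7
Characteristic equation: x² + 12x + 36 = 0, which is (x - (-6))².
Repeated root r = -6.
General solution: b(n) = (A + Bn)·(-6)^n.
From b(0) = 6: A = 6.
From b(1) = 7: (A + B)·(-6) = 7 ⇒ B = - \frac{43}{6}.
So b(n) = \left(6 - \frac{43 n}{6}\right) \cdot (-6)^n.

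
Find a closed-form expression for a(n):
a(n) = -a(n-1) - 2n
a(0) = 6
First-order linear with linear forcing.
Homogeneous solution: a_h(n) = A·(-1)^n.
Try particular a_p(n) = pn + q. Substituting:
  pn + q = -(p(n-1) + q) - 2n.
Matching the n-coefficient: p = -p - 2 ⇒ p = -1.
Matching constants: q = p - q ⇒ q = - \frac{1}{2}.
General: a(n) = A·(-1)^n - n - \frac{1}{2}.
Apply a(0) = 6: A - \frac{1}{2} = 6 ⇒ A = \frac{13}{2}.
So a(n) = \frac{13 \left(-1\right)^{n}}{2} - n - \frac{1}{2}.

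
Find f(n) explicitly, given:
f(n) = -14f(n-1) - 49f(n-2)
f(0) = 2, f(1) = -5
Characteristic equation: x² + 14x + 49 = 0, which is (x - (-7))².
Repeated root r = -7.
General solution: f(n) = (A + Bn)·(-7)^n.
From f(0) = 2: A = 2.
From f(1) = -5: (A + B)·(-7) = -5 ⇒ B = - \frac{9}{7}.
So f(n) = \left(2 - \frac{9 n}{7}\right) \cdot (-7)^n.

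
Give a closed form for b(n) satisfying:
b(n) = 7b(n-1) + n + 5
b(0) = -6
First-order linear with linear forcing.
Homogeneous solution: b_h(n) = A·(7)^n.
Try particular b_p(n) = pn + q. Substituting:
  pn + q = 7(p(n-1) + q) + n + 5.
Matching the n-coefficient: p = 7p + 1 ⇒ p = - \frac{1}{6}.
Matching constants: q = -7p + 7q + 5 ⇒ q = - \frac{37}{36}.
General: b(n) = A·(7)^n - \frac{n}{6} - \frac{37}{36}.
Apply b(0) = -6: A - \frac{37}{36} = -6 ⇒ A = - \frac{179}{36}.
So b(n) = - \frac{179 \cdot 7^{n}}{36} - \frac{n}{6} - \frac{37}{36}.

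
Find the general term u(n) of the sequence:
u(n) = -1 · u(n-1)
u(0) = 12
Pure geometric recurrence with ratio -1.
By induction u(n) = u(0) · (-1)^n = 12 \left(-1\right)^{n}.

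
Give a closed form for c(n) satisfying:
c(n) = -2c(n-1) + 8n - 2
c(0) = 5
First-order linear with linear forcing.
Homogeneous solution: c_h(n) = A·(-2)^n.
Try particular c_p(n) = pn + q. Substituting:
  pn + q = -2(p(n-1) + q) + 8n - 2.
Matching the n-coefficient: p = -2p + 8 ⇒ p = \frac{8}{3}.
Matching constants: q = 2p - 2q - 2 ⇒ q = \frac{10}{9}.
General: c(n) = A·(-2)^n + \frac{8 n}{3} + \frac{10}{9}.
Apply c(0) = 5: A + \frac{10}{9} = 5 ⇒ A = \frac{35}{9}.
So c(n) = \frac{35 \left(-2\right)^{n}}{9} + \frac{8 n}{3} + \frac{10}{9}.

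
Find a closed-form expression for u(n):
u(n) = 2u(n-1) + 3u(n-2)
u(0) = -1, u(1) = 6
Characteristic equation: x² - 2x - 3 = 0, which factors as (x - (3))(x - (-1)) = 0.
Roots r₁ = 3, r₂ = -1 (distinct).
General solution: u(n) = A·(3)^n + B·(-1)^n.
From u(0) = -1: A + B = -1.
From u(1) = 6: 3A - B = 6.
Solving: A = \frac{5}{4}, B = - \frac{9}{4}.
So u(n) = - \frac{9 \left(-1\right)^{n}}{4} + \frac{5 \cdot 3^{n}}{4}.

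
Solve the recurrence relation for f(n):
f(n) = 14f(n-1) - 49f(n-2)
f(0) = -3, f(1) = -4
Characteristic equation: x² - 14x + 49 = 0, which is (x - (7))².
Repeated root r = 7.
General solution: f(n) = (A + Bn)·(7)^n.
From f(0) = -3: A = -3.
From f(1) = -4: (A + B)·(7) = -4 ⇒ B = \frac{17}{7}.
So f(n) = \left(\frac{17 n}{7} - 3\right) \cdot (7)^n.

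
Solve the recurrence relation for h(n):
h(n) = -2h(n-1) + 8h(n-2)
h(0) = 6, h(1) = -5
Characteristic equation: x² + 2x - 8 = 0, which factors as (x - (2))(x - (-4)) = 0.
Roots r₁ = 2, r₂ = -4 (distinct).
General solution: h(n) = A·(2)^n + B·(-4)^n.
From h(0) = 6: A + B = 6.
From h(1) = -5: 2A - 4B = -5.
Solving: A = \frac{19}{6}, B = \frac{17}{6}.
So h(n) = \frac{17 \left(-4\right)^{n}}{6} + \frac{19 \cdot 2^{n}}{6}.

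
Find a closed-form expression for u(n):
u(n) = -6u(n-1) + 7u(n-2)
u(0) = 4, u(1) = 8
Characteristic equation: x² + 6x - 7 = 0, which factors as (x - (-7))(x - (1)) = 0.
Roots r₁ = -7, r₂ = 1 (distinct).
General solution: u(n) = A·(-7)^n + B·(1)^n.
From u(0) = 4: A + B = 4.
From u(1) = 8: -7A + B = 8.
Solving: A = - \frac{1}{2}, B = \frac{9}{2}.
So u(n) = \frac{9}{2} - \frac{\left(-7\right)^{n}}{2}.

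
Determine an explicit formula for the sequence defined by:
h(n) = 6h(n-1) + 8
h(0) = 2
First-order linear non-homogeneous.
Homogeneous solution: h_h(n) = A·(6)^n.
Try constant particular solution h_p = K: K = 6K + 8 ⇒ K = - \frac{8}{5}.
General: h(n) = A·(6)^n - \frac{8}{5}.
Apply h(0) = 2: A - \frac{8}{5} = 2 ⇒ A = \frac{18}{5}.
So h(n) = \frac{18 \cdot 6^{n}}{5} - \frac{8}{5}.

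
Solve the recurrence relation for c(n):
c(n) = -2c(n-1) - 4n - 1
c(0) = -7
First-order linear with linear forcing.
Homogeneous solution: c_h(n) = A·(-2)^n.
Try particular c_p(n) = pn + q. Substituting:
  pn + q = -2(p(n-1) + q) - 4n - 1.
Matching the n-coefficient: p = -2p - 4 ⇒ p = - \frac{4}{3}.
Matching constants: q = 2p - 2q - 1 ⇒ q = - \frac{11}{9}.
General: c(n) = A·(-2)^n - \frac{4 n}{3} - \frac{11}{9}.
Apply c(0) = -7: A - \frac{11}{9} = -7 ⇒ A = - \frac{52}{9}.
So c(n) = - \frac{52 \left(-2\right)^{n}}{9} - \frac{4 n}{3} - \frac{11}{9}.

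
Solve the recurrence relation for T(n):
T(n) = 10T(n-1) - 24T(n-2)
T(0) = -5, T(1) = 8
Characteristic equation: x² - 10x + 24 = 0, which factors as (x - (6))(x - (4)) = 0.
Roots r₁ = 6, r₂ = 4 (distinct).
General solution: T(n) = A·(6)^n + B·(4)^n.
From T(0) = -5: A + B = -5.
From T(1) = 8: 6A + 4B = 8.
Solving: A = 14, B = -19.
So T(n) = - 19 \cdot 4^{n} + 14 \cdot 6^{n}.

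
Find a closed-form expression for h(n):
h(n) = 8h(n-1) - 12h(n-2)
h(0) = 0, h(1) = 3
Characteristic equation: x² - 8x + 12 = 0, which factors as (x - (6))(x - (2)) = 0.
Roots r₁ = 6, r₂ = 2 (distinct).
General solution: h(n) = A·(6)^n + B·(2)^n.
From h(0) = 0: A + B = 0.
From h(1) = 3: 6A + 2B = 3.
Solving: A = \frac{3}{4}, B = - \frac{3}{4}.
So h(n) = - \frac{3 \cdot 2^{n}}{4} + \frac{3 \cdot 6^{n}}{4}.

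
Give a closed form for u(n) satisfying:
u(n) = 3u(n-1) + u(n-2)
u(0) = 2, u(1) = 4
Characteristic equation: x² - 3x - 1 = 0.
Discriminant Δ = (3)² + 4·(1) = 13.
Roots r₁,₂ = (3 ± √13)/2, so r₁ = \frac{3}{2} + \frac{\sqrt{13}}{2}, r₂ = \frac{3}{2} - \frac{\sqrt{13}}{2}.
General solution: u(n) = A·r₁^n + B·r₂^n.
From the initial conditions, A + B = 2 and r₁A + r₂B = 4.
Since r₁ - r₂ = √13: A = (4 - (2)r₂)/√13 = \frac{\sqrt{13}}{13} + 1, and B = 2 - A = 1 - \frac{\sqrt{13}}{13}.
So u(n) = \left(\frac{\sqrt{13}}{13} + 1\right)\left(\frac{3}{2} + \frac{\sqrt{13}}{2}\right)^n + \left(1 - \frac{\sqrt{13}}{13}\right)\left(\frac{3}{2} - \frac{\sqrt{13}}{2}\right)^n.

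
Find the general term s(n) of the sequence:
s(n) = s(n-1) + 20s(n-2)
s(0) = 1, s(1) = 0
Characteristic equation: x² - x - 20 = 0, which factors as (x - (-4))(x - (5)) = 0.
Roots r₁ = -4, r₂ = 5 (distinct).
General solution: s(n) = A·(-4)^n + B·(5)^n.
From s(0) = 1: A + B = 1.
From s(1) = 0: -4A + 5B = 0.
Solving: A = \frac{5}{9}, B = \frac{4}{9}.
So s(n) = \frac{5 \left(-4\right)^{n}}{9} + \frac{4 \cdot 5^{n}}{9}.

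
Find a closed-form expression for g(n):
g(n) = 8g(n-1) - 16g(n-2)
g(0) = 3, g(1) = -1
Characteristic equation: x² - 8x + 16 = 0, which is (x - (4))².
Repeated root r = 4.
General solution: g(n) = (A + Bn)·(4)^n.
From g(0) = 3: A = 3.
From g(1) = -1: (A + B)·(4) = -1 ⇒ B = - \frac{13}{4}.
So g(n) = \left(3 - \frac{13 n}{4}\right) \cdot (4)^n.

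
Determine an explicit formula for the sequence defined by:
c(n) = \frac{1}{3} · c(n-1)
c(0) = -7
Pure geometric recurrence with ratio \frac{1}{3}.
By induction c(n) = c(0) · (\frac{1}{3})^n = - 7 \cdot 3^{- n}.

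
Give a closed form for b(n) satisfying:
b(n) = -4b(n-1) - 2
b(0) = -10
First-order linear non-homogeneous.
Homogeneous solution: b_h(n) = A·(-4)^n.
Try constant particular solution b_p = K: K = -4K - 2 ⇒ K = - \frac{2}{5}.
General: b(n) = A·(-4)^n - \frac{2}{5}.
Apply b(0) = -10: A - \frac{2}{5} = -10 ⇒ A = - \frac{48}{5}.
So b(n) = - \frac{48 \left(-4\right)^{n}}{5} - \frac{2}{5}.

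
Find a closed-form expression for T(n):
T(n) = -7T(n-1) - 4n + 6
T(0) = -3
First-order linear with linear forcing.
Homogeneous solution: T_h(n) = A·(-7)^n.
Try particular T_p(n) = pn + q. Substituting:
  pn + q = -7(p(n-1) + q) - 4n + 6.
Matching the n-coefficient: p = -7p - 4 ⇒ p = - \frac{1}{2}.
Matching constants: q = 7p - 7q + 6 ⇒ q = \frac{5}{16}.
General: T(n) = A·(-7)^n - \frac{n}{2} + \frac{5}{16}.
Apply T(0) = -3: A + \frac{5}{16} = -3 ⇒ A = - \frac{53}{16}.
So T(n) = - \frac{53 \left(-7\right)^{n}}{16} - \frac{n}{2} + \frac{5}{16}.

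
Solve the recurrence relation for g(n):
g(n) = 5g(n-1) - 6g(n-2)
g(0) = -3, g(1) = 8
Characteristic equation: x² - 5x + 6 = 0, which factors as (x - (2))(x - (3)) = 0.
Roots r₁ = 2, r₂ = 3 (distinct).
General solution: g(n) = A·(2)^n + B·(3)^n.
From g(0) = -3: A + B = -3.
From g(1) = 8: 2A + 3B = 8.
Solving: A = -17, B = 14.
So g(n) = - 17 \cdot 2^{n} + 14 \cdot 3^{n}.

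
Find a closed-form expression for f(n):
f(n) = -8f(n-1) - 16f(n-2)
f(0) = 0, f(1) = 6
Characteristic equation: x² + 8x + 16 = 0, which is (x - (-4))².
Repeated root r = -4.
General solution: f(n) = (A + Bn)·(-4)^n.
From f(0) = 0: A = 0.
From f(1) = 6: (A + B)·(-4) = 6 ⇒ B = - \frac{3}{2}.
So f(n) = \left(- \frac{3 n}{2}\right) \cdot (-4)^n.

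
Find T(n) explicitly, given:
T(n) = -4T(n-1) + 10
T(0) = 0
First-order linear non-homogeneous.
Homogeneous solution: T_h(n) = A·(-4)^n.
Try constant particular solution T_p = K: K = -4K + 10 ⇒ K = 2.
General: T(n) = A·(-4)^n + 2.
Apply T(0) = 0: A + 2 = 0 ⇒ A = -2.
So T(n) = 2 - 2 \left(-4\right)^{n}.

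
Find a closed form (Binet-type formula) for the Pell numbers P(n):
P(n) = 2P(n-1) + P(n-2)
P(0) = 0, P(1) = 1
This is the Pell sequence.
Characteristic equation: x² - 2x - 1 = 0; roots r₁ = 1 + \sqrt{2}, r₂ = 1 - \sqrt{2}.
General: P(n) = A·r₁^n + B·r₂^n. Solving with P(0)=0, P(1)=1 gives A = \frac{\sqrt{2}}{4}, B = - \frac{\sqrt{2}}{4}.
So P(n) = \frac{\sqrt{2} \left(- \left(1 - \sqrt{2}\right)^{n} + \left(1 + \sqrt{2}\right)^{n}\right)}{4}.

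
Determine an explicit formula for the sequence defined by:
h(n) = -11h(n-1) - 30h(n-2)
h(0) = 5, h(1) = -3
Characteristic equation: x² + 11x + 30 = 0, which factors as (x - (-5))(x - (-6)) = 0.
Roots r₁ = -5, r₂ = -6 (distinct).
General solution: h(n) = A·(-5)^n + B·(-6)^n.
From h(0) = 5: A + B = 5.
From h(1) = -3: -5A - 6B = -3.
Solving: A = 27, B = -22.
So h(n) = 27 \left(-5\right)^{n} - 22 \left(-6\right)^{n}.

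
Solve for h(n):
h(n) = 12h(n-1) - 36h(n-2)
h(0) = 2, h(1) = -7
Characteristic equation: x² - 12x + 36 = 0, which is (x - (6))².
Repeated root r = 6.
General solution: h(n) = (A + Bn)·(6)^n.
From h(0) = 2: A = 2.
From h(1) = -7: (A + B)·(6) = -7 ⇒ B = - \frac{19}{6}.
So h(n) = \left(2 - \frac{19 n}{6}\right) \cdot (6)^n.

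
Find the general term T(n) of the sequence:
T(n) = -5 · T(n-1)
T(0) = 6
Pure geometric recurrence with ratio -5.
By induction T(n) = T(0) · (-5)^n = 6 \left(-5\right)^{n}.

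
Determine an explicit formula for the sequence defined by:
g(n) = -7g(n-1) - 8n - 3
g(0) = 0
First-order linear with linear forcing.
Homogeneous solution: g_h(n) = A·(-7)^n.
Try particular g_p(n) = pn + q. Substituting:
  pn + q = -7(p(n-1) + q) - 8n - 3.
Matching the n-coefficient: p = -7p - 8 ⇒ p = -1.
Matching constants: q = 7p - 7q - 3 ⇒ q = - \frac{5}{4}.
General: g(n) = A·(-7)^n - n - \frac{5}{4}.
Apply g(0) = 0: A - \frac{5}{4} = 0 ⇒ A = \frac{5}{4}.
So g(n) = \frac{5 \left(-7\right)^{n}}{4} - n - \frac{5}{4}.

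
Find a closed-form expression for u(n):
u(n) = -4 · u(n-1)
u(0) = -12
Pure geometric recurrence with ratio -4.
By induction u(n) = u(0) · (-4)^n = - 12 \left(-4\right)^{n}.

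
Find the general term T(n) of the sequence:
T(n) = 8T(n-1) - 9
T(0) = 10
First-order linear non-homogeneous.
Homogeneous solution: T_h(n) = A·(8)^n.
Try constant particular solution T_p = K: K = 8K - 9 ⇒ K = \frac{9}{7}.
General: T(n) = A·(8)^n + \frac{9}{7}.
Apply T(0) = 10: A + \frac{9}{7} = 10 ⇒ A = \frac{61}{7}.
So T(n) = \frac{61 \cdot 8^{n}}{7} + \frac{9}{7}.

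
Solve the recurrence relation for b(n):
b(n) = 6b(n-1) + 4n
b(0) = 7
First-order linear with linear forcing.
Homogeneous solution: b_h(n) = A·(6)^n.
Try particular b_p(n) = pn + q. Substituting:
  pn + q = 6(p(n-1) + q) + 4n.
Matching the n-coefficient: p = 6p + 4 ⇒ p = - \frac{4}{5}.
Matching constants: q = -6p + 6q ⇒ q = - \frac{24}{25}.
General: b(n) = A·(6)^n - \frac{4 n}{5} - \frac{24}{25}.
Apply b(0) = 7: A - \frac{24}{25} = 7 ⇒ A = \frac{199}{25}.
So b(n) = \frac{199 \cdot 6^{n}}{25} - \frac{4 n}{5} - \frac{24}{25}.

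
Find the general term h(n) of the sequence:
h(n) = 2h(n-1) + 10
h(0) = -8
First-order linear non-homogeneous.
Homogeneous solution: h_h(n) = A·(2)^n.
Try constant particular solution h_p = K: K = 2K + 10 ⇒ K = -10.
General: h(n) = A·(2)^n - 10.
Apply h(0) = -8: A - 10 = -8 ⇒ A = 2.
So h(n) = 2 \cdot 2^{n} - 10.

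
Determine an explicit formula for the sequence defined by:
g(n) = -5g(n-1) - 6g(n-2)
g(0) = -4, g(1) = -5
Characteristic equation: x² + 5x + 6 = 0, which factors as (x - (-2))(x - (-3)) = 0.
Roots r₁ = -2, r₂ = -3 (distinct).
General solution: g(n) = A·(-2)^n + B·(-3)^n.
From g(0) = -4: A + B = -4.
From g(1) = -5: -2A - 3B = -5.
Solving: A = -17, B = 13.
So g(n) = - 17 \left(-2\right)^{n} + 13 \left(-3\right)^{n}.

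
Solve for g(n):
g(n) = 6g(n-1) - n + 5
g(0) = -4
First-order linear with linear forcing.
Homogeneous solution: g_h(n) = A·(6)^n.
Try particular g_p(n) = pn + q. Substituting:
  pn + q = 6(p(n-1) + q) - n + 5.
Matching the n-coefficient: p = 6p - 1 ⇒ p = \frac{1}{5}.
Matching constants: q = -6p + 6q + 5 ⇒ q = - \frac{19}{25}.
General: g(n) = A·(6)^n + \frac{n}{5} - \frac{19}{25}.
Apply g(0) = -4: A - \frac{19}{25} = -4 ⇒ A = - \frac{81}{25}.
So g(n) = - \frac{81 \cdot 6^{n}}{25} + \frac{n}{5} - \frac{19}{25}.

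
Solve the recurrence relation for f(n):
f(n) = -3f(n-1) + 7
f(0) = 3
First-order linear non-homogeneous.
Homogeneous solution: f_h(n) = A·(-3)^n.
Try constant particular solution f_p = K: K = -3K + 7 ⇒ K = \frac{7}{4}.
General: f(n) = A·(-3)^n + \frac{7}{4}.
Apply f(0) = 3: A + \frac{7}{4} = 3 ⇒ A = \frac{5}{4}.
So f(n) = \frac{5 \left(-3\right)^{n}}{4} + \frac{7}{4}.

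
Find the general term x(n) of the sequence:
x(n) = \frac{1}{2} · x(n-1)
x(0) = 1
Pure geometric recurrence with ratio \frac{1}{2}.
By induction x(n) = x(0) · (\frac{1}{2})^n = \left(\frac{1}{2}\right)^{n}.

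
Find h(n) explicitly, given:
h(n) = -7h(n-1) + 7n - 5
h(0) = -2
First-order linear with linear forcing.
Homogeneous solution: h_h(n) = A·(-7)^n.
Try particular h_p(n) = pn + q. Substituting:
  pn + q = -7(p(n-1) + q) + 7n - 5.
Matching the n-coefficient: p = -7p + 7 ⇒ p = \frac{7}{8}.
Matching constants: q = 7p - 7q - 5 ⇒ q = \frac{9}{64}.
General: h(n) = A·(-7)^n + \frac{7 n}{8} + \frac{9}{64}.
Apply h(0) = -2: A + \frac{9}{64} = -2 ⇒ A = - \frac{137}{64}.
So h(n) = - \frac{137 \left(-7\right)^{n}}{64} + \frac{7 n}{8} + \frac{9}{64}.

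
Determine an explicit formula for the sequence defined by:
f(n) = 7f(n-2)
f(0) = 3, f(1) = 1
Characteristic equation: x² - 7 = 0.
Discriminant Δ = (0)² + 4·(7) = 28.
Roots r₁,₂ = (0 ± √28)/2, so r₁ = \sqrt{7}, r₂ = - \sqrt{7}.
General solution: f(n) = A·r₁^n + B·r₂^n.
From the initial conditions, A + B = 3 and r₁A + r₂B = 1.
Since r₁ - r₂ = √28: A = (1 - (3)r₂)/√28 = \frac{\sqrt{7}}{14} + \frac{3}{2}, and B = 3 - A = \frac{3}{2} - \frac{\sqrt{7}}{14}.
So f(n) = \left(\frac{\sqrt{7}}{14} + \frac{3}{2}\right)\left(\sqrt{7}\right)^n + \left(\frac{3}{2} - \frac{\sqrt{7}}{14}\right)\left(- \sqrt{7}\right)^n.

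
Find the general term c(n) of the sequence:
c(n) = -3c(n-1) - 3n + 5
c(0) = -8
First-order linear with linear forcing.
Homogeneous solution: c_h(n) = A·(-3)^n.
Try particular c_p(n) = pn + q. Substituting:
  pn + q = -3(p(n-1) + q) - 3n + 5.
Matching the n-coefficient: p = -3p - 3 ⇒ p = - \frac{3}{4}.
Matching constants: q = 3p - 3q + 5 ⇒ q = \frac{11}{16}.
General: c(n) = A·(-3)^n - \frac{3 n}{4} + \frac{11}{16}.
Apply c(0) = -8: A + \frac{11}{16} = -8 ⇒ A = - \frac{139}{16}.
So c(n) = - \frac{139 \left(-3\right)^{n}}{16} - \frac{3 n}{4} + \frac{11}{16}.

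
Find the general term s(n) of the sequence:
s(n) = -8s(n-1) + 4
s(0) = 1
First-order linear non-homogeneous.
Homogeneous solution: s_h(n) = A·(-8)^n.
Try constant particular solution s_p = K: K = -8K + 4 ⇒ K = \frac{4}{9}.
General: s(n) = A·(-8)^n + \frac{4}{9}.
Apply s(0) = 1: A + \frac{4}{9} = 1 ⇒ A = \frac{5}{9}.
So s(n) = \frac{5 \left(-8\right)^{n}}{9} + \frac{4}{9}.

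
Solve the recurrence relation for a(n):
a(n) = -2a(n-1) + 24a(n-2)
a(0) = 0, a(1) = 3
Characteristic equation: x² + 2x - 24 = 0, which factors as (x - (-6))(x - (4)) = 0.
Roots r₁ = -6, r₂ = 4 (distinct).
General solution: a(n) = A·(-6)^n + B·(4)^n.
From a(0) = 0: A + B = 0.
From a(1) = 3: -6A + 4B = 3.
Solving: A = - \frac{3}{10}, B = \frac{3}{10}.
So a(n) = - \frac{3 \left(-6\right)^{n}}{10} + \frac{3 \cdot 4^{n}}{10}.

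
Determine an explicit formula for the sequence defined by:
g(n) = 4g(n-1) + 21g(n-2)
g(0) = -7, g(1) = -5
Characteristic equation: x² - 4x - 21 = 0, which factors as (x - (-3))(x - (7)) = 0.
Roots r₁ = -3, r₂ = 7 (distinct).
General solution: g(n) = A·(-3)^n + B·(7)^n.
From g(0) = -7: A + B = -7.
From g(1) = -5: -3A + 7B = -5.
Solving: A = - \frac{22}{5}, B = - \frac{13}{5}.
So g(n) = - \frac{22 \left(-3\right)^{n}}{5} - \frac{13 \cdot 7^{n}}{5}.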